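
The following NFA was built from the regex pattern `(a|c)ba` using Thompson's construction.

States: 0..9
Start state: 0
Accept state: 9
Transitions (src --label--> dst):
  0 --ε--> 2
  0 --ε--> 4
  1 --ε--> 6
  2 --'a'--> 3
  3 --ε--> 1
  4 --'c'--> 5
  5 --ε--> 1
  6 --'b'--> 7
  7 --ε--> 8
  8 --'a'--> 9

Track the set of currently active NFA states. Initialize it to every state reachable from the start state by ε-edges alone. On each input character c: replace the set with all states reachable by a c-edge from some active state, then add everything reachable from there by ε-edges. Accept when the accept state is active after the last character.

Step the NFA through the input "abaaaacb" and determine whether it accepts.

start: ε-closure({0}) = {0,2,4}
'a' @ 1: {1,3,6}
'b' @ 2: {7,8}
'a' @ 3: {9}  ✓accept
'a' @ 4: {}  — state set empty
rest 'aacb' ignored (set empty)
end set {} — state 9 not in

Answer: REJECT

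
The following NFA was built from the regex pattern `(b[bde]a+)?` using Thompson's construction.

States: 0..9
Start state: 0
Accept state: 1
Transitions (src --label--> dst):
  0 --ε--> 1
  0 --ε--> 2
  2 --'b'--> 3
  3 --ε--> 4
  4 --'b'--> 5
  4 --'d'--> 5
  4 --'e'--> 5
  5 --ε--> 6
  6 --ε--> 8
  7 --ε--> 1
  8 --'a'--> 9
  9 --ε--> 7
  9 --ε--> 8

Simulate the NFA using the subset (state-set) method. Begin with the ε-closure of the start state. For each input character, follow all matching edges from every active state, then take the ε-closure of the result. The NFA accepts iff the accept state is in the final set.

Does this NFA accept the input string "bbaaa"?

Answer: ACCEPT

Trace:
S₀ = ε-closure({0}) = {0,1,2}
'b' @ 1: {3,4}
'b' @ 2: {5,6,8}
'a' @ 3: {1,7,8,9}  [accepting]
'a' @ 4: {1,7,8,9}  [accepting]
'a' @ 5: {1,7,8,9}  [accepting]
end set {1,7,8,9} — state 1 in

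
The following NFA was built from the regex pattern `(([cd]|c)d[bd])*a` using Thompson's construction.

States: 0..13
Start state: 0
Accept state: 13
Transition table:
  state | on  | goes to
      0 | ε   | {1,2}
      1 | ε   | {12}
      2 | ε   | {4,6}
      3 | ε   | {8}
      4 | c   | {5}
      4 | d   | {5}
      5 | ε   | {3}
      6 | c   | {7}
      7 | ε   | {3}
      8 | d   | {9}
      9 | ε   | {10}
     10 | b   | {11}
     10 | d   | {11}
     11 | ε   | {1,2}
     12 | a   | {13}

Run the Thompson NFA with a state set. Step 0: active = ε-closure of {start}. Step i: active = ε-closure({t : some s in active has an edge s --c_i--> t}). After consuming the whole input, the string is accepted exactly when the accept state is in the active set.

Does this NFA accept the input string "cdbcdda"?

Answer: ACCEPT

Steps:
initial (ε-close {0}): {0,1,2,4,6,12}
'c' @ 1: {3,5,7,8}
'd' @ 2: {9,10}
'b' @ 3: {1,2,4,6,11,12}
'c' @ 4: {3,5,7,8}
'd' @ 5: {9,10}
'd' @ 6: {1,2,4,6,11,12}
'a' @ 7: {13}  [accepting]
final: {13}; accept 13 in set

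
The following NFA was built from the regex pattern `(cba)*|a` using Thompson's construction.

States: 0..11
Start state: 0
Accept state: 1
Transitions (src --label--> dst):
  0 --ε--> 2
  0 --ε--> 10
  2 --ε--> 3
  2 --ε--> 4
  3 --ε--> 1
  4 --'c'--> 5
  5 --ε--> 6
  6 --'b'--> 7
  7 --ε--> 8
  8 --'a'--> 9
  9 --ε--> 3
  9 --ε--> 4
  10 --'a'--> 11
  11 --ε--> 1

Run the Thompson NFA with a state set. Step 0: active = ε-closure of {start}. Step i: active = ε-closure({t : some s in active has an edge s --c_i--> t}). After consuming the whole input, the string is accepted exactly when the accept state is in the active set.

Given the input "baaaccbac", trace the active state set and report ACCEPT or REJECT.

start: ε-closure({0}) = {0,1,2,3,4,10}
'b' @ 1: {}  — state set empty
rest 'aaaccbac' ignored (set empty)
after full input: {}  (accept=1 not in)

Answer: REJECT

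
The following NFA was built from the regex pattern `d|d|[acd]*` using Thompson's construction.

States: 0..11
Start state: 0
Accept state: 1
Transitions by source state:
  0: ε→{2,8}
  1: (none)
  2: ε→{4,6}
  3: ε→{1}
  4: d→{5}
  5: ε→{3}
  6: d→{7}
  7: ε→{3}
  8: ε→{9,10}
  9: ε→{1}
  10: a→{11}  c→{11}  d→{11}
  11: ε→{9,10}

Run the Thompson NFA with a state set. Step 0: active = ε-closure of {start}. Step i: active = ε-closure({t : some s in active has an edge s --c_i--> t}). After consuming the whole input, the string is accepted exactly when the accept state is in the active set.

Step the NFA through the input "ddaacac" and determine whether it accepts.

start: ε-closure({0}) = {0,1,2,4,6,8,9,10}
'd' @ 1: {1,3,5,7,9,10,11}  (accept∈set)
'd' @ 2: {1,9,10,11}  (accept∈set)
'a' @ 3: {1,9,10,11}  (accept∈set)
'a' @ 4: {1,9,10,11}  (accept∈set)
'c' @ 5: {1,9,10,11}  (accept∈set)
'a' @ 6: {1,9,10,11}  (accept∈set)
'c' @ 7: {1,9,10,11}  (accept∈set)
end set {1,9,10,11} — state 1 in

Answer: ACCEPT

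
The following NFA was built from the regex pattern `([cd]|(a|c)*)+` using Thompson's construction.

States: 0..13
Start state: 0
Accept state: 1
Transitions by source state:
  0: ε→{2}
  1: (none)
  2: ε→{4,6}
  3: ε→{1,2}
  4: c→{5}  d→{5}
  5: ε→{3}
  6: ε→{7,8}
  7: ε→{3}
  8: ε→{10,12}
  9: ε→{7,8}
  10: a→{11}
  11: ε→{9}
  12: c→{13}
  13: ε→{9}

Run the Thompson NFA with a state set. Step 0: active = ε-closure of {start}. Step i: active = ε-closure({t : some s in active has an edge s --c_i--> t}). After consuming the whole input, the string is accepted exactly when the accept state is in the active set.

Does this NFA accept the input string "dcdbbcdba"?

Answer: REJECT

Derivation:
initial (ε-close {0}): {0,1,2,3,4,6,7,8,10,12}
'd' @ 1: {1,2,3,4,5,6,7,8,10,12}  [accepting]
'c' @ 2: {1,2,3,4,5,6,7,8,9,10,12,13}  [accepting]
'd' @ 3: {1,2,3,4,5,6,7,8,10,12}  [accepting]
'b' @ 4: {}  — state set empty
rest 'bcdba' ignored (set empty)
end set {} — state 1 not in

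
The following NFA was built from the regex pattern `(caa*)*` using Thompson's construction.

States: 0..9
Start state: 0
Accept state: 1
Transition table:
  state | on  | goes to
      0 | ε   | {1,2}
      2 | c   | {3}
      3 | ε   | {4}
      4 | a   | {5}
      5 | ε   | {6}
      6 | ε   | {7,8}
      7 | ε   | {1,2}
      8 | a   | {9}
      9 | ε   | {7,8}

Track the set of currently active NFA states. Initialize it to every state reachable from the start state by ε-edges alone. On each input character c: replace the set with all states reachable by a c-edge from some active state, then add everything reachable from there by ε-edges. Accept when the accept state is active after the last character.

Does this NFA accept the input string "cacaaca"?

Answer: ACCEPT

Derivation:
initial (ε-close {0}): {0,1,2}
'c' @ 1: {3,4}
'a' @ 2: {1,2,5,6,7,8}  (accept∈set)
'c' @ 3: {3,4}
'a' @ 4: {1,2,5,6,7,8}  (accept∈set)
'a' @ 5: {1,2,7,8,9}  (accept∈set)
'c' @ 6: {3,4}
'a' @ 7: {1,2,5,6,7,8}  (accept∈set)
after full input: {1,2,5,6,7,8}  (accept=1 in)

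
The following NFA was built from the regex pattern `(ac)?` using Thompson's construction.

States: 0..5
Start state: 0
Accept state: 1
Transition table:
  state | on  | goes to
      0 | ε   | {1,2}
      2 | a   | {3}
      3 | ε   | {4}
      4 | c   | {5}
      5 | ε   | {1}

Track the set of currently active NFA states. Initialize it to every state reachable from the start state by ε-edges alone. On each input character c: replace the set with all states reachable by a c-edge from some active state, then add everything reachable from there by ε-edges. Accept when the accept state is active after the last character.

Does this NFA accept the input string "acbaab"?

Answer: REJECT

Derivation:
start: ε-closure({0}) = {0,1,2}
'a' @ 1: {3,4}
'c' @ 2: {1,5}  [accepting]
'b' @ 3: {}  — no active states
rest 'aab' ignored (set empty)
end set {} — state 1 not in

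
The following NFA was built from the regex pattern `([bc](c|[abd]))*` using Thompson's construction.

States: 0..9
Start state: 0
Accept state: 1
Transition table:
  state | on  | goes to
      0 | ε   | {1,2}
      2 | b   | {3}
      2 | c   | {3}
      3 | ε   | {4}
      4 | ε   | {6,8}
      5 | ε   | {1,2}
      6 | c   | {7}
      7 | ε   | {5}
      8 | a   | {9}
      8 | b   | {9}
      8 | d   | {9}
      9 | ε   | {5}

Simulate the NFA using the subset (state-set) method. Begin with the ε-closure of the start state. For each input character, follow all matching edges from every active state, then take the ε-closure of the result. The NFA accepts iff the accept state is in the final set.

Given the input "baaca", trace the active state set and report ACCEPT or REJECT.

Answer: REJECT

Steps:
start: ε-closure({0}) = {0,1,2}
'b' @ 1: {3,4,6,8}
'a' @ 2: {1,2,5,9}  [accepting]
'a' @ 3: {}  — no active states
rest 'ca' ignored (set empty)
final: {}; accept 1 not in set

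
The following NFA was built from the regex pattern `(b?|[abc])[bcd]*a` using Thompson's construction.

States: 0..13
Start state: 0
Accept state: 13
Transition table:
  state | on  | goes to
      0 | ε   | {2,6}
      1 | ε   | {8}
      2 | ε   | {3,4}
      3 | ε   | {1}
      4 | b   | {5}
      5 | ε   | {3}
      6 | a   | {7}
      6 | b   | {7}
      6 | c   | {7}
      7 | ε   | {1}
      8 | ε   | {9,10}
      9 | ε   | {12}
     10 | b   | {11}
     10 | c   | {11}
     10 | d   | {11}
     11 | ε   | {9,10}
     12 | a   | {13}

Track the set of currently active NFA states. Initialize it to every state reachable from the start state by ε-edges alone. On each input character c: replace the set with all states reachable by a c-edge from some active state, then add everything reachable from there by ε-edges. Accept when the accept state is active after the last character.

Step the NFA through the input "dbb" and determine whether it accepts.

Answer: REJECT

Trace:
S₀ = ε-closure({0}) = {0,1,2,3,4,6,8,9,10,12}
'd' @ 1: {9,10,11,12}
'b' @ 2: {9,10,11,12}
'b' @ 3: {9,10,11,12}
end set {9,10,11,12} — state 13 not in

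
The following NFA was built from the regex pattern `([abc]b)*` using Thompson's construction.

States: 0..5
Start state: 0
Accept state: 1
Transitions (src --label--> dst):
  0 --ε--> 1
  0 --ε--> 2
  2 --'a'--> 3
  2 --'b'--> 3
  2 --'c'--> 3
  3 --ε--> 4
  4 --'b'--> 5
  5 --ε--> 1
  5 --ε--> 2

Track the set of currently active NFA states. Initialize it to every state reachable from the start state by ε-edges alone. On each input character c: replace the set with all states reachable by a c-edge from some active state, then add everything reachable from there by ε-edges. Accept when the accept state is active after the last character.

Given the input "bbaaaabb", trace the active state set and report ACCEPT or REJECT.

Answer: REJECT

Steps:
initial (ε-close {0}): {0,1,2}
'b' @ 1: {3,4}
'b' @ 2: {1,2,5}  ✓accept
'a' @ 3: {3,4}
'a' @ 4: {}  — dead — no transitions
rest 'aabb' ignored (set empty)
after full input: {}  (accept=1 not in)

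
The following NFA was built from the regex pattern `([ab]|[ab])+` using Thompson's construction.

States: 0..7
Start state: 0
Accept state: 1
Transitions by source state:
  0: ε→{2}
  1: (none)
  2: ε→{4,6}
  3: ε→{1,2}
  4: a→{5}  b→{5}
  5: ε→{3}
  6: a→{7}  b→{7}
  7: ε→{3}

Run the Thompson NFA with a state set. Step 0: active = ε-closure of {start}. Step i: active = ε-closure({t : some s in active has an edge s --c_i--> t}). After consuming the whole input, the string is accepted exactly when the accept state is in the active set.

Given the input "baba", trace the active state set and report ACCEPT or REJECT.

initial (ε-close {0}): {0,2,4,6}
'b' @ 1: {1,2,3,4,5,6,7}  (accept∈set)
'a' @ 2: {1,2,3,4,5,6,7}  (accept∈set)
'b' @ 3: {1,2,3,4,5,6,7}  (accept∈set)
'a' @ 4: {1,2,3,4,5,6,7}  (accept∈set)
after full input: {1,2,3,4,5,6,7}  (accept=1 in)

Answer: ACCEPT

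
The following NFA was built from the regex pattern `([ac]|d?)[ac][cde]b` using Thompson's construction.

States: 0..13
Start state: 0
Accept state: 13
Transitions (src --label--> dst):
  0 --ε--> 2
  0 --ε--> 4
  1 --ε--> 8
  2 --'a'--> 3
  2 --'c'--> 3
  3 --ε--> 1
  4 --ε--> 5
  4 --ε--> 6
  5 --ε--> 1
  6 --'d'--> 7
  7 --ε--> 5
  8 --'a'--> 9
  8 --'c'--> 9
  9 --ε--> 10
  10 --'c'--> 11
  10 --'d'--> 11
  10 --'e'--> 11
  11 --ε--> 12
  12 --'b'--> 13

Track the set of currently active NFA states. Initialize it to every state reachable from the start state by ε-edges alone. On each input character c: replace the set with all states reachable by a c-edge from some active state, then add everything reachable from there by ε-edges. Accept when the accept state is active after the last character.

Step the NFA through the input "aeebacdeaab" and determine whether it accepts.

start: ε-closure({0}) = {0,1,2,4,5,6,8}
'a' @ 1: {1,3,8,9,10}
'e' @ 2: {11,12}
'e' @ 3: {}  — dead — no transitions
rest 'bacdeaab' ignored (set empty)
end set {} — state 13 not in

Answer: REJECT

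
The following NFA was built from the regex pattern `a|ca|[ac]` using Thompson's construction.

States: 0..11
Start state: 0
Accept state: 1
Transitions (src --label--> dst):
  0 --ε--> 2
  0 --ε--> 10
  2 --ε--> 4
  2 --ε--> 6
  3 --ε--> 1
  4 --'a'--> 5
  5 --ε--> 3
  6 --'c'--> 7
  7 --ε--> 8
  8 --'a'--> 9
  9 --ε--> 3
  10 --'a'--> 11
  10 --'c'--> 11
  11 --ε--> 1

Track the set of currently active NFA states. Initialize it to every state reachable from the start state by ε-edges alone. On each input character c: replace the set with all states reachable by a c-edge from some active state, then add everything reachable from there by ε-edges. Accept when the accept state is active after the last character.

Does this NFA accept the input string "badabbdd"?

S₀ = ε-closure({0}) = {0,2,4,6,10}
'b' @ 1: {}  — dead — no transitions
rest 'adabbdd' ignored (set empty)
after full input: {}  (accept=1 not in)

Answer: REJECT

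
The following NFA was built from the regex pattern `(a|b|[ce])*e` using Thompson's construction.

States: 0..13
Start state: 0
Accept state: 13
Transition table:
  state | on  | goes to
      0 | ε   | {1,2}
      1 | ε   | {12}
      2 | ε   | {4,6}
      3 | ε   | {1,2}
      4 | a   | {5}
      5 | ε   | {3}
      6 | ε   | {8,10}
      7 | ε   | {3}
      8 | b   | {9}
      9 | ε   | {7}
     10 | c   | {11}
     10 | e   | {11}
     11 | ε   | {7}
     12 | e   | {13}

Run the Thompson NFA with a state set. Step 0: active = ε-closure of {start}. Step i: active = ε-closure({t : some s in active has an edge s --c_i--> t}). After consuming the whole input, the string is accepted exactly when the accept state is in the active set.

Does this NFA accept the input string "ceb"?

initial (ε-close {0}): {0,1,2,4,6,8,10,12}
'c' @ 1: {1,2,3,4,6,7,8,10,11,12}
'e' @ 2: {1,2,3,4,6,7,8,10,11,12,13}  ✓accept
'b' @ 3: {1,2,3,4,6,7,8,9,10,12}
end set {1,2,3,4,6,7,8,9,10,12} — state 13 not in

Answer: REJECT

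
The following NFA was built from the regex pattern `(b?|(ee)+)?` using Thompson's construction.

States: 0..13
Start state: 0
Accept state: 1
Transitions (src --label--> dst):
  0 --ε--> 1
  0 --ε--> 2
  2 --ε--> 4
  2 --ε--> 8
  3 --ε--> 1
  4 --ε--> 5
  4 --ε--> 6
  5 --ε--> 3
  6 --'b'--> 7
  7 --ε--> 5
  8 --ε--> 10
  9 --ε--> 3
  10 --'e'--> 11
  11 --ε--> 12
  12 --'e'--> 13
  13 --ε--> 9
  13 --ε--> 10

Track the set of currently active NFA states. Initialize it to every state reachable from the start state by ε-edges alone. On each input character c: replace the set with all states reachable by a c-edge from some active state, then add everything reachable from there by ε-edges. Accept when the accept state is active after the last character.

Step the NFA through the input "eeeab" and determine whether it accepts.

Answer: REJECT

Steps:
start: ε-closure({0}) = {0,1,2,3,4,5,6,8,10}
'e' @ 1: {11,12}
'e' @ 2: {1,3,9,10,13}  [accepting]
'e' @ 3: {11,12}
'a' @ 4: {}  — state set empty
rest 'b' ignored (set empty)
end set {} — state 1 not in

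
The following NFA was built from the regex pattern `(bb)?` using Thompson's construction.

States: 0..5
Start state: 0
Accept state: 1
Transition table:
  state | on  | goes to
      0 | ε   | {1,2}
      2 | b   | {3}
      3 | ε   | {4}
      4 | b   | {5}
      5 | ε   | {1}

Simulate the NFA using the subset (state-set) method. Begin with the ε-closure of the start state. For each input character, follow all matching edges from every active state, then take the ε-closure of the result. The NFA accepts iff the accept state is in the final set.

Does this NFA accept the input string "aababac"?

start: ε-closure({0}) = {0,1,2}
'a' @ 1: {}  — state set empty
rest 'ababac' ignored (set empty)
final: {}; accept 1 not in set

Answer: REJECT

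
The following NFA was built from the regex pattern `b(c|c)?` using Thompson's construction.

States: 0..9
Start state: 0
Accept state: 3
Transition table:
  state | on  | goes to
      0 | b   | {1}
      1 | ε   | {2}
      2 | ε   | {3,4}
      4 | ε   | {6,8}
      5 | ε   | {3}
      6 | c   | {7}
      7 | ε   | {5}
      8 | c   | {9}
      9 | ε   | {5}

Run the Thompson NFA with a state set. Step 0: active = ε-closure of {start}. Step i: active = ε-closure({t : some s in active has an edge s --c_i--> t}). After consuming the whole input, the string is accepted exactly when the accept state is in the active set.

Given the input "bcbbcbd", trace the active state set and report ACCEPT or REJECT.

Answer: REJECT

Derivation:
S₀ = ε-closure({0}) = {0}
'b' @ 1: {1,2,3,4,6,8}  [accepting]
'c' @ 2: {3,5,7,9}  [accepting]
'b' @ 3: {}  — no active states
rest 'bcbd' ignored (set empty)
final: {}; accept 3 not in set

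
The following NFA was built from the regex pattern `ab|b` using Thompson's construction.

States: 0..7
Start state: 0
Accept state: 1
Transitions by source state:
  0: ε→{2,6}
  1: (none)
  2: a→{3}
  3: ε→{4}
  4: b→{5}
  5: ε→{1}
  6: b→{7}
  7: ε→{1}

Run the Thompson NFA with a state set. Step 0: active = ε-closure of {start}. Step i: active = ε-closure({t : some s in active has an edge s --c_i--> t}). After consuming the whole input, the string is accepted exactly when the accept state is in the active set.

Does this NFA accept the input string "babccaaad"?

Answer: REJECT

Derivation:
start: ε-closure({0}) = {0,2,6}
'b' @ 1: {1,7}  (accept∈set)
'a' @ 2: {}  — state set empty
rest 'bccaaad' ignored (set empty)
end set {} — state 1 not in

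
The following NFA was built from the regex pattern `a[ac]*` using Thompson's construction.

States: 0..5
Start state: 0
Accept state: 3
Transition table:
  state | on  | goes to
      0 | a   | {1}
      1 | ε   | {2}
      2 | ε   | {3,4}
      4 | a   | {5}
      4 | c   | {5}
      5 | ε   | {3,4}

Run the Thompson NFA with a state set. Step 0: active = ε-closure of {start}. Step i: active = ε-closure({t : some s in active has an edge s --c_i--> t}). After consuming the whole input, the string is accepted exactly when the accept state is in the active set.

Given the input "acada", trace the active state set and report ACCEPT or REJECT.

initial (ε-close {0}): {0}
'a' @ 1: {1,2,3,4}  (accept∈set)
'c' @ 2: {3,4,5}  (accept∈set)
'a' @ 3: {3,4,5}  (accept∈set)
'd' @ 4: {}  — no active states
rest 'a' ignored (set empty)
final: {}; accept 3 not in set

Answer: REJECT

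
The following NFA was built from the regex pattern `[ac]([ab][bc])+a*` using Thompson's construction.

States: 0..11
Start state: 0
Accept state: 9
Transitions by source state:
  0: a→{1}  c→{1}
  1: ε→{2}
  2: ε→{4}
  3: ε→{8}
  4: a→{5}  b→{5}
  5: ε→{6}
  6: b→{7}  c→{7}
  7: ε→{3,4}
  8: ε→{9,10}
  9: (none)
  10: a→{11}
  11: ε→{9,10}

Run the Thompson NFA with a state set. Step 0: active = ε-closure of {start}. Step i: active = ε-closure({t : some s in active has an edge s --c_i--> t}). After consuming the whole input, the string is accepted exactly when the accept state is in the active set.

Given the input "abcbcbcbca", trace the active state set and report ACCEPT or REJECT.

Answer: ACCEPT

Derivation:
initial (ε-close {0}): {0}
'a' @ 1: {1,2,4}
'b' @ 2: {5,6}
'c' @ 3: {3,4,7,8,9,10}  ✓accept
'b' @ 4: {5,6}
'c' @ 5: {3,4,7,8,9,10}  ✓accept
'b' @ 6: {5,6}
'c' @ 7: {3,4,7,8,9,10}  ✓accept
'b' @ 8: {5,6}
'c' @ 9: {3,4,7,8,9,10}  ✓accept
'a' @ 10: {5,6,9,10,11}  ✓accept
after full input: {5,6,9,10,11}  (accept=9 in)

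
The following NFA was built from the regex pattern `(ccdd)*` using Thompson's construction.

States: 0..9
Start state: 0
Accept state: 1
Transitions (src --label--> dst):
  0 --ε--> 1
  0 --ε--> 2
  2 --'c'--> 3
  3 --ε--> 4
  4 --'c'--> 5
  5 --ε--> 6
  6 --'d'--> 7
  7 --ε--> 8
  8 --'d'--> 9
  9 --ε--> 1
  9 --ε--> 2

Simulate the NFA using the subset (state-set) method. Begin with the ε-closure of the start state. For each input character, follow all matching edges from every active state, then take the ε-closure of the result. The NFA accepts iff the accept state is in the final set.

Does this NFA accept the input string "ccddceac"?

S₀ = ε-closure({0}) = {0,1,2}
'c' @ 1: {3,4}
'c' @ 2: {5,6}
'd' @ 3: {7,8}
'd' @ 4: {1,2,9}  (accept∈set)
'c' @ 5: {3,4}
'e' @ 6: {}  — no active states
rest 'ac' ignored (set empty)
final: {}; accept 1 not in set

Answer: REJECT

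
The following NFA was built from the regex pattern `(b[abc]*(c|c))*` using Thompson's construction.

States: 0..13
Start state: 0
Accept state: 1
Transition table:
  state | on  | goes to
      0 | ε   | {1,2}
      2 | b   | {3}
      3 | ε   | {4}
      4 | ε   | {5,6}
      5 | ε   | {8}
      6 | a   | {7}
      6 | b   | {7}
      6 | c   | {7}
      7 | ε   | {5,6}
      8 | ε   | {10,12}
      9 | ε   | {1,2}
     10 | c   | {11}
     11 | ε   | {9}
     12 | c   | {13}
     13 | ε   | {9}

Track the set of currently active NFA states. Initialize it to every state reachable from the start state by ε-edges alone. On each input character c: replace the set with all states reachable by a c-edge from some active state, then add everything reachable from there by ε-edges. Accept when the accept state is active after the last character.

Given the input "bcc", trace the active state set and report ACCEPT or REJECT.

Answer: ACCEPT

Steps:
S₀ = ε-closure({0}) = {0,1,2}
'b' @ 1: {3,4,5,6,8,10,12}
'c' @ 2: {1,2,5,6,7,8,9,10,11,12,13}  [accepting]
'c' @ 3: {1,2,5,6,7,8,9,10,11,12,13}  [accepting]
after full input: {1,2,5,6,7,8,9,10,11,12,13}  (accept=1 in)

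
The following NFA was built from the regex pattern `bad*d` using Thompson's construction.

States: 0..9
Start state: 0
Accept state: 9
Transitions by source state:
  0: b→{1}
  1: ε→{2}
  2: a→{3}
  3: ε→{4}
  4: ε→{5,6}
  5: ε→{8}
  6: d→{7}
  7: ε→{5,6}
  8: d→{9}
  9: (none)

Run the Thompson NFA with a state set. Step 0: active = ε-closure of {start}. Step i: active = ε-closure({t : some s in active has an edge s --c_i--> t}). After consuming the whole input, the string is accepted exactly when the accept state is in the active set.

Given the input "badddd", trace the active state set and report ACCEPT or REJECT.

start: ε-closure({0}) = {0}
'b' @ 1: {1,2}
'a' @ 2: {3,4,5,6,8}
'd' @ 3: {5,6,7,8,9}  [accepting]
'd' @ 4: {5,6,7,8,9}  [accepting]
'd' @ 5: {5,6,7,8,9}  [accepting]
'd' @ 6: {5,6,7,8,9}  [accepting]
after full input: {5,6,7,8,9}  (accept=9 in)

Answer: ACCEPT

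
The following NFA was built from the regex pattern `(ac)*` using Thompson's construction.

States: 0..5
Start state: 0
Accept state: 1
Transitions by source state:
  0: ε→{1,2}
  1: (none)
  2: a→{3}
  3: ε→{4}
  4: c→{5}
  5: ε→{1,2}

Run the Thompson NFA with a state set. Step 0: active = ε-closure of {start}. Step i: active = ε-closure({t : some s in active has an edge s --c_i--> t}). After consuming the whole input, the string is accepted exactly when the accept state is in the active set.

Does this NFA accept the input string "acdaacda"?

start: ε-closure({0}) = {0,1,2}
'a' @ 1: {3,4}
'c' @ 2: {1,2,5}  (accept∈set)
'd' @ 3: {}  — no active states
rest 'aacda' ignored (set empty)
final: {}; accept 1 not in set

Answer: REJECT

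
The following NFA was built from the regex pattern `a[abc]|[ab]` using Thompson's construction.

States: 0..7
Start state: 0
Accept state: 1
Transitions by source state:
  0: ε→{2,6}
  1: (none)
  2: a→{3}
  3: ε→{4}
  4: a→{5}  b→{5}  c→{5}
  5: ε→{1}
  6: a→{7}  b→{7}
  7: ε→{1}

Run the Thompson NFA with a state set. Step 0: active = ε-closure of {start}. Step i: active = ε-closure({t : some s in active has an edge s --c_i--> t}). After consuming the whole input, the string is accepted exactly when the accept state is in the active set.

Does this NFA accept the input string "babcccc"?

Answer: REJECT

Steps:
start: ε-closure({0}) = {0,2,6}
'b' @ 1: {1,7}  (accept∈set)
'a' @ 2: {}  — state set empty
rest 'bcccc' ignored (set empty)
after full input: {}  (accept=1 not in)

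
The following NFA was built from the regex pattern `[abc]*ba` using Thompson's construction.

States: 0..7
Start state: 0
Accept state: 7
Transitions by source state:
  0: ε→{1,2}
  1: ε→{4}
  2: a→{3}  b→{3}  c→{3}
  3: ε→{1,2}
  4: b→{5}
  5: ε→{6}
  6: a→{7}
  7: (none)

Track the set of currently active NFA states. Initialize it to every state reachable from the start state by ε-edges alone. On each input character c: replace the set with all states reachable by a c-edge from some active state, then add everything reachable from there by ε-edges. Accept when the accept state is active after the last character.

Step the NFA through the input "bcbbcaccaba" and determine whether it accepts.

start: ε-closure({0}) = {0,1,2,4}
'b' @ 1: {1,2,3,4,5,6}
'c' @ 2: {1,2,3,4}
'b' @ 3: {1,2,3,4,5,6}
'b' @ 4: {1,2,3,4,5,6}
'c' @ 5: {1,2,3,4}
'a' @ 6: {1,2,3,4}
'c' @ 7: {1,2,3,4}
'c' @ 8: {1,2,3,4}
'a' @ 9: {1,2,3,4}
'b' @ 10: {1,2,3,4,5,6}
'a' @ 11: {1,2,3,4,7}  (accept∈set)
end set {1,2,3,4,7} — state 7 in

Answer: ACCEPT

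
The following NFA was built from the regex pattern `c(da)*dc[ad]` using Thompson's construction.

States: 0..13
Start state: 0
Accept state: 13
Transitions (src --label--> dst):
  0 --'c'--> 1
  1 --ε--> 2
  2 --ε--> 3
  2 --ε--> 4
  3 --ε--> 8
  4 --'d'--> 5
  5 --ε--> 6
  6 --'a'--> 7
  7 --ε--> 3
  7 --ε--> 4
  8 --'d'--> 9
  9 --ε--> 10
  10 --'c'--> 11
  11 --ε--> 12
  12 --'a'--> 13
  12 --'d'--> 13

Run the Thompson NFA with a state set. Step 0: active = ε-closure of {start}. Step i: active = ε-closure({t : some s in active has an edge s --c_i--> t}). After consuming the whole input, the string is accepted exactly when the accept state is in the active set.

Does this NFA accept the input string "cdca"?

initial (ε-close {0}): {0}
'c' @ 1: {1,2,3,4,8}
'd' @ 2: {5,6,9,10}
'c' @ 3: {11,12}
'a' @ 4: {13}  ✓accept
after full input: {13}  (accept=13 in)

Answer: ACCEPT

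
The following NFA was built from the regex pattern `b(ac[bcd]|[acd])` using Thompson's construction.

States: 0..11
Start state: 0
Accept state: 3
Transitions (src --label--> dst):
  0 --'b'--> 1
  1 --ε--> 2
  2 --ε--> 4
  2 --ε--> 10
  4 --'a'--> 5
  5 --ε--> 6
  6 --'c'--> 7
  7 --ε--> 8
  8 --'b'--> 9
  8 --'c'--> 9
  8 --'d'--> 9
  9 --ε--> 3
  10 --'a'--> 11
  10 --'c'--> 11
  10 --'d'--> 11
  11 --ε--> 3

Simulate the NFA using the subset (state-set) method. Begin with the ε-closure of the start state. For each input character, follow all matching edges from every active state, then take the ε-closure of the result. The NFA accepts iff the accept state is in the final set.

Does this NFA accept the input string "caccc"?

initial (ε-close {0}): {0}
'c' @ 1: {}  — no active states
rest 'accc' ignored (set empty)
final: {}; accept 3 not in set

Answer: REJECT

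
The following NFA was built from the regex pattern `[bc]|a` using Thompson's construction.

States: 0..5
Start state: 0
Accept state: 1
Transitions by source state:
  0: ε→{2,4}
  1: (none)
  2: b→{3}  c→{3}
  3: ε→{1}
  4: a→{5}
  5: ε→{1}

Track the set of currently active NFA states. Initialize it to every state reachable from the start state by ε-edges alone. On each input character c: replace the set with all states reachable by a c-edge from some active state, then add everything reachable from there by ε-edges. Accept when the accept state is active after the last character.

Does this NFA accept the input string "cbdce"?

S₀ = ε-closure({0}) = {0,2,4}
'c' @ 1: {1,3}  (accept∈set)
'b' @ 2: {}  — no active states
rest 'dce' ignored (set empty)
final: {}; accept 1 not in set

Answer: REJECT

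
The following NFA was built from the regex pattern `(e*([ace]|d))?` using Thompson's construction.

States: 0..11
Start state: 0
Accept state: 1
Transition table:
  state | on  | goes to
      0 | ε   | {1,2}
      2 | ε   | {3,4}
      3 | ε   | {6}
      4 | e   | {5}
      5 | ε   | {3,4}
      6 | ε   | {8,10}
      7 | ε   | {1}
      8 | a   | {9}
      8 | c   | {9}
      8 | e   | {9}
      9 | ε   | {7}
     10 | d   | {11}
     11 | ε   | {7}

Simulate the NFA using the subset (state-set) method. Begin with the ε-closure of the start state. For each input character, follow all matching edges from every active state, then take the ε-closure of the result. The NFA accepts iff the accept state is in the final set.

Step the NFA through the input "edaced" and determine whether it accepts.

Answer: REJECT

Derivation:
initial (ε-close {0}): {0,1,2,3,4,6,8,10}
'e' @ 1: {1,3,4,5,6,7,8,9,10}  [accepting]
'd' @ 2: {1,7,11}  [accepting]
'a' @ 3: {}  — no active states
rest 'ced' ignored (set empty)
end set {} — state 1 not in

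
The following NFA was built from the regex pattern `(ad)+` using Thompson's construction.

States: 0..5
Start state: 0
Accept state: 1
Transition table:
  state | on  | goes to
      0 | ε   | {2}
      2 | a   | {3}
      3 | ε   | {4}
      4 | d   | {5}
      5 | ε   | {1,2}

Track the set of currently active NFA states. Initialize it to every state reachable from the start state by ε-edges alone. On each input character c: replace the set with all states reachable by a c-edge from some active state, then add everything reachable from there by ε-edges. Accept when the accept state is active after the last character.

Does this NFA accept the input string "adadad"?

S₀ = ε-closure({0}) = {0,2}
'a' @ 1: {3,4}
'd' @ 2: {1,2,5}  [accepting]
'a' @ 3: {3,4}
'd' @ 4: {1,2,5}  [accepting]
'a' @ 5: {3,4}
'd' @ 6: {1,2,5}  [accepting]
after full input: {1,2,5}  (accept=1 in)

Answer: ACCEPT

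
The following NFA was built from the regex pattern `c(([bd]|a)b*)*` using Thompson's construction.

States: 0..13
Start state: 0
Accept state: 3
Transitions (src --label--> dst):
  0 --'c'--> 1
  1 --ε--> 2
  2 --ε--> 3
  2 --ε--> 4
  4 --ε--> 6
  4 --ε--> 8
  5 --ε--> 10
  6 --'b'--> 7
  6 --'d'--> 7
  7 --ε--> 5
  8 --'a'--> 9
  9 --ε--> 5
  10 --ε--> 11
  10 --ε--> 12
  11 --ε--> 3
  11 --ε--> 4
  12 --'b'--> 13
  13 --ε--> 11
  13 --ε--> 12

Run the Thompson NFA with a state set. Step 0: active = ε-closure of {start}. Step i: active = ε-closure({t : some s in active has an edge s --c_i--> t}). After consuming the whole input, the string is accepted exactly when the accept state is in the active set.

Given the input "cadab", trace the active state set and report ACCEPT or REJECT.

Answer: ACCEPT

Trace:
initial (ε-close {0}): {0}
'c' @ 1: {1,2,3,4,6,8}  [accepting]
'a' @ 2: {3,4,5,6,8,9,10,11,12}  [accepting]
'd' @ 3: {3,4,5,6,7,8,10,11,12}  [accepting]
'a' @ 4: {3,4,5,6,8,9,10,11,12}  [accepting]
'b' @ 5: {3,4,5,6,7,8,10,11,12,13}  [accepting]
final: {3,4,5,6,7,8,10,11,12,13}; accept 3 in set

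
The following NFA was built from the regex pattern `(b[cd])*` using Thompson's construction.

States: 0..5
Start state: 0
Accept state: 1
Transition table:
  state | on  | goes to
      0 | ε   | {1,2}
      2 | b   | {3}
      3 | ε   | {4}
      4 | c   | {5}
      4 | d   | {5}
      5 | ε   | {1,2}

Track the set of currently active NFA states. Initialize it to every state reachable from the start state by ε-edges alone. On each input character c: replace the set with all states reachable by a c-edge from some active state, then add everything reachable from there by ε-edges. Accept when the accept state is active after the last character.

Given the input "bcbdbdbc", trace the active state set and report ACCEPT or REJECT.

start: ε-closure({0}) = {0,1,2}
'b' @ 1: {3,4}
'c' @ 2: {1,2,5}  ✓accept
'b' @ 3: {3,4}
'd' @ 4: {1,2,5}  ✓accept
'b' @ 5: {3,4}
'd' @ 6: {1,2,5}  ✓accept
'b' @ 7: {3,4}
'c' @ 8: {1,2,5}  ✓accept
end set {1,2,5} — state 1 in

Answer: ACCEPT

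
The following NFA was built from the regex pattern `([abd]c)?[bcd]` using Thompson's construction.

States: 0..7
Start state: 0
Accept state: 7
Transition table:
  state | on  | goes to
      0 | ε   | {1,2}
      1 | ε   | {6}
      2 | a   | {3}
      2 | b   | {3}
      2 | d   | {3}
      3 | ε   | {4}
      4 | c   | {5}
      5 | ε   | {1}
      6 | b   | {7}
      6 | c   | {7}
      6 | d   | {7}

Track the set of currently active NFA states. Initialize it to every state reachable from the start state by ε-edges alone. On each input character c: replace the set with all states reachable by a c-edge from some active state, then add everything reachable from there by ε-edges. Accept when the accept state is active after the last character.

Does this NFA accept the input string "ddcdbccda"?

Answer: REJECT

Steps:
initial (ε-close {0}): {0,1,2,6}
'd' @ 1: {3,4,7}  ✓accept
'd' @ 2: {}  — state set empty
rest 'cdbccda' ignored (set empty)
end set {} — state 7 not in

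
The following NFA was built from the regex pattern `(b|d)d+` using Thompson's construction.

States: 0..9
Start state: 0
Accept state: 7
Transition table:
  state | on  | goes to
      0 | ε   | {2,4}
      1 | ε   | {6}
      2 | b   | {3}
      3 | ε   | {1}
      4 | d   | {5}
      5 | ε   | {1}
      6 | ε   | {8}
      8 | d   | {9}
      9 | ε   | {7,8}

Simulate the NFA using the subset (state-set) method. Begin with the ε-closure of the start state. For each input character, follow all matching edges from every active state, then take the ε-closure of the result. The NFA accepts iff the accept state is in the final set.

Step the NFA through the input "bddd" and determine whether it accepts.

Answer: ACCEPT

Derivation:
start: ε-closure({0}) = {0,2,4}
'b' @ 1: {1,3,6,8}
'd' @ 2: {7,8,9}  (accept∈set)
'd' @ 3: {7,8,9}  (accept∈set)
'd' @ 4: {7,8,9}  (accept∈set)
end set {7,8,9} — state 7 in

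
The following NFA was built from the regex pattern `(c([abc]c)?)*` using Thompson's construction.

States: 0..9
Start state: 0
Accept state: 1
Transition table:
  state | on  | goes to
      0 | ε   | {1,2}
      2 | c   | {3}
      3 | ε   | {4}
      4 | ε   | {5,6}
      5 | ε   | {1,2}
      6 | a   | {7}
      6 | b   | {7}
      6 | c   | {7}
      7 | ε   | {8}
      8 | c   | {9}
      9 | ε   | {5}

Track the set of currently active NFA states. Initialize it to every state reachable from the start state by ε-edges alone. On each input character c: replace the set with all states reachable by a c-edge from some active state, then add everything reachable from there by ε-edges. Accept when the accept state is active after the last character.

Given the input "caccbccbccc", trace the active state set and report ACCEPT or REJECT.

Answer: ACCEPT

Derivation:
start: ε-closure({0}) = {0,1,2}
'c' @ 1: {1,2,3,4,5,6}  [accepting]
'a' @ 2: {7,8}
'c' @ 3: {1,2,5,9}  [accepting]
'c' @ 4: {1,2,3,4,5,6}  [accepting]
'b' @ 5: {7,8}
'c' @ 6: {1,2,5,9}  [accepting]
'c' @ 7: {1,2,3,4,5,6}  [accepting]
'b' @ 8: {7,8}
'c' @ 9: {1,2,5,9}  [accepting]
'c' @ 10: {1,2,3,4,5,6}  [accepting]
'c' @ 11: {1,2,3,4,5,6,7,8}  [accepting]
final: {1,2,3,4,5,6,7,8}; accept 1 in set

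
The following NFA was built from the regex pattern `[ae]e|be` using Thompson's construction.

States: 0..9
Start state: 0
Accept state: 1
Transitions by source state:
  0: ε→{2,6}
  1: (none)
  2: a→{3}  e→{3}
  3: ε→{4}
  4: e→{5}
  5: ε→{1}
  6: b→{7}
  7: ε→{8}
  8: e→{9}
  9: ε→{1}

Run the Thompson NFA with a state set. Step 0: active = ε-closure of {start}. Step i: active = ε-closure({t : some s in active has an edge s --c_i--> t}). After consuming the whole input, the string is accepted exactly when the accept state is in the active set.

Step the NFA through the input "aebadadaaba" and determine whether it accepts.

Answer: REJECT

Steps:
initial (ε-close {0}): {0,2,6}
'a' @ 1: {3,4}
'e' @ 2: {1,5}  (accept∈set)
'b' @ 3: {}  — state set empty
rest 'adadaaba' ignored (set empty)
end set {} — state 1 not in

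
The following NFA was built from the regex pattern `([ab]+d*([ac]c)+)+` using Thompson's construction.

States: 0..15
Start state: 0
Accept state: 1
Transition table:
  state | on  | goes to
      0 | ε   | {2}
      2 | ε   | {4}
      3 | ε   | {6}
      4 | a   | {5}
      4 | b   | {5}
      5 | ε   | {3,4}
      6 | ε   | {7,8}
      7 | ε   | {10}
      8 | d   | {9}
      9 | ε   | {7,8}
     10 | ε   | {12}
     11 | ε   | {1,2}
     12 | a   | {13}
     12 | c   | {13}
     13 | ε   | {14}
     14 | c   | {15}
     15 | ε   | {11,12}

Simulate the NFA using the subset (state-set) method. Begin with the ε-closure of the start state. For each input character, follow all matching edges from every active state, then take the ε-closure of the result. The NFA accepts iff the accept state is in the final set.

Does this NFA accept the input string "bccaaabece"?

Answer: REJECT

Trace:
start: ε-closure({0}) = {0,2,4}
'b' @ 1: {3,4,5,6,7,8,10,12}
'c' @ 2: {13,14}
'c' @ 3: {1,2,4,11,12,15}  ✓accept
'a' @ 4: {3,4,5,6,7,8,10,12,13,14}
'a' @ 5: {3,4,5,6,7,8,10,12,13,14}
'a' @ 6: {3,4,5,6,7,8,10,12,13,14}
'b' @ 7: {3,4,5,6,7,8,10,12}
'e' @ 8: {}  — no active states
rest 'ce' ignored (set empty)
final: {}; accept 1 not in set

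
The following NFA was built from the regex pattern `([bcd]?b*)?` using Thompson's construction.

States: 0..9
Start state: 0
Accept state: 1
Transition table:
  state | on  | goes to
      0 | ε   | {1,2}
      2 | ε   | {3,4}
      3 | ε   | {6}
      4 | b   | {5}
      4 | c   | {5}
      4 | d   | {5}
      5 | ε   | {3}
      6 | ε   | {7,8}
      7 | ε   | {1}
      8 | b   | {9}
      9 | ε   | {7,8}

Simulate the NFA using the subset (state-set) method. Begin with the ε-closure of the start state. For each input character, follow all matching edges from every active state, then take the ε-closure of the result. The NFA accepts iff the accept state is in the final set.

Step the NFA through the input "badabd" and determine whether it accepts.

S₀ = ε-closure({0}) = {0,1,2,3,4,6,7,8}
'b' @ 1: {1,3,5,6,7,8,9}  ✓accept
'a' @ 2: {}  — dead — no transitions
rest 'dabd' ignored (set empty)
after full input: {}  (accept=1 not in)

Answer: REJECT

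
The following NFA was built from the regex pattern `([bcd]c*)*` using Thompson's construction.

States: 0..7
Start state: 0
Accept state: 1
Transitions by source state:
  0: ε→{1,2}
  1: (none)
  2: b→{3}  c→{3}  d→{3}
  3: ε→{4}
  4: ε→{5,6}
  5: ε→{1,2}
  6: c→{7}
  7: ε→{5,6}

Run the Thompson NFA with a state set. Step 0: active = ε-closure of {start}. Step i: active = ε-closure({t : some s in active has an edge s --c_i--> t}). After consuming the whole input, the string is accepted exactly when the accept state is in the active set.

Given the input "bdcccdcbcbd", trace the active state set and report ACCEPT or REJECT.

start: ε-closure({0}) = {0,1,2}
'b' @ 1: {1,2,3,4,5,6}  (accept∈set)
'd' @ 2: {1,2,3,4,5,6}  (accept∈set)
'c' @ 3: {1,2,3,4,5,6,7}  (accept∈set)
'c' @ 4: {1,2,3,4,5,6,7}  (accept∈set)
'c' @ 5: {1,2,3,4,5,6,7}  (accept∈set)
'd' @ 6: {1,2,3,4,5,6}  (accept∈set)
'c' @ 7: {1,2,3,4,5,6,7}  (accept∈set)
'b' @ 8: {1,2,3,4,5,6}  (accept∈set)
'c' @ 9: {1,2,3,4,5,6,7}  (accept∈set)
'b' @ 10: {1,2,3,4,5,6}  (accept∈set)
'd' @ 11: {1,2,3,4,5,6}  (accept∈set)
end set {1,2,3,4,5,6} — state 1 in

Answer: ACCEPT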